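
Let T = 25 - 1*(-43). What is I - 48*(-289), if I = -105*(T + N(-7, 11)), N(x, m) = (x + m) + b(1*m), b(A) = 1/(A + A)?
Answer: 138759/22 ≈ 6307.2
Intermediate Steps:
b(A) = 1/(2*A)
T = 68 (T = 25 + 43 = 68)
N(x, m) = m + x + 1/(2*m) (N(x, m) = (x + m) + 1/(2*((1*m))) = (m + x) + 1/(2*m) = m + x + 1/(2*m))
I = -166425/22 (I = -105*(68 + (11 - 7 + (½)/11)) = -105*(68 + (11 - 7 + (½)*(1/11))) = -105*(68 + (11 - 7 + 1/22)) = -105*(68 + 89/22) = -105*1585/22 = -166425/22 ≈ -7564.8)
I - 48*(-289) = -166425/22 - 48*(-289) = -166425/22 + 13872 = 138759/22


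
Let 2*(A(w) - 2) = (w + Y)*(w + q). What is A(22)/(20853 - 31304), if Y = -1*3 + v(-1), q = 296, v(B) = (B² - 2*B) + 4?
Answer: -4136/10451 ≈ -0.39575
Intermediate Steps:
v(B) = 4 + B² - 2*B
Y = 4 (Y = -1*3 + (4 + (-1)² - 2*(-1)) = -3 + (4 + 1 + 2) = -3 + 7 = 4)
A(w) = 2 + (4 + w)*(296 + w)/2 (A(w) = 2 + ((w + 4)*(w + 296))/2 = 2 + ((4 + w)*(296 + w))/2 = 2 + (4 + w)*(296 + w)/2)
A(22)/(20853 - 31304) = (594 + (½)*22² + 150*22)/(20853 - 31304) = (594 + (½)*484 + 3300)/(-10451) = (594 + 242 + 3300)*(-1/10451) = 4136*(-1/10451) = -4136/10451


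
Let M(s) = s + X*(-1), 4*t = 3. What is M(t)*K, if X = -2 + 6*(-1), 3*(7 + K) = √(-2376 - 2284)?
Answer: -245/4 + 35*I*√1165/6 ≈ -61.25 + 199.1*I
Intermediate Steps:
K = -7 + 2*I*√1165/3 (K = -7 + √(-2376 - 2284)/3 = -7 + √(-4660)/3 = -7 + (2*I*√1165)/3 = -7 + 2*I*√1165/3 ≈ -7.0 + 22.755*I)
X = -8 (X = -2 - 6 = -8)
t = ¾ (t = (¼)*3 = ¾ ≈ 0.75000)
M(s) = 8 + s (M(s) = s - 8*(-1) = s + 8 = 8 + s)
M(t)*K = (8 + ¾)*(-7 + 2*I*√1165/3) = 35*(-7 + 2*I*√1165/3)/4 = -245/4 + 35*I*√1165/6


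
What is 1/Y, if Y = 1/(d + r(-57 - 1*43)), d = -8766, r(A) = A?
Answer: -8866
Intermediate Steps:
Y = -1/8866 (Y = 1/(-8766 + (-57 - 1*43)) = 1/(-8766 + (-57 - 43)) = 1/(-8766 - 100) = 1/(-8866) = -1/8866 ≈ -0.00011279)
1/Y = 1/(-1/8866) = -8866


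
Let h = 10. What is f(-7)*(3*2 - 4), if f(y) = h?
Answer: 20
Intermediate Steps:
f(y) = 10
f(-7)*(3*2 - 4) = 10*(3*2 - 4) = 10*(6 - 4) = 10*2 = 20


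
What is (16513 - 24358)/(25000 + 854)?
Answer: -2615/8618 ≈ -0.30343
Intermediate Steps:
(16513 - 24358)/(25000 + 854) = -7845/25854 = -7845*1/25854 = -2615/8618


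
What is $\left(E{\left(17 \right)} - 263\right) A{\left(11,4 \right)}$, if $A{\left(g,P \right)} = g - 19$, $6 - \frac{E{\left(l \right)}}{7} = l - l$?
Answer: $1768$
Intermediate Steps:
$E{\left(l \right)} = 42$ ($E{\left(l \right)} = 42 - 7 \left(l - l\right) = 42 - 0 = 42 + 0 = 42$)
$A{\left(g,P \right)} = -19 + g$
$\left(E{\left(17 \right)} - 263\right) A{\left(11,4 \right)} = \left(42 - 263\right) \left(-19 + 11\right) = \left(-221\right) \left(-8\right) = 1768$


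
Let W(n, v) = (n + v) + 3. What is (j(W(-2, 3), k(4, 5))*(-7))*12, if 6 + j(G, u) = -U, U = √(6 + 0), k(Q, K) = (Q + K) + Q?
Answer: 504 + 84*√6 ≈ 709.76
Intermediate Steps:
W(n, v) = 3 + n + v
k(Q, K) = K + 2*Q (k(Q, K) = (K + Q) + Q = K + 2*Q)
U = √6 ≈ 2.4495
j(G, u) = -6 - √6
(j(W(-2, 3), k(4, 5))*(-7))*12 = ((-6 - √6)*(-7))*12 = (42 + 7*√6)*12 = 504 + 84*√6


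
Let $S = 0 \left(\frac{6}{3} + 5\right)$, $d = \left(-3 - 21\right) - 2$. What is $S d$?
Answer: $0$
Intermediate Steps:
$d = -26$ ($d = -24 - 2 = -26$)
$S = 0$ ($S = 0 \left(6 \cdot \frac{1}{3} + 5\right) = 0 \left(2 + 5\right) = 0 \cdot 7 = 0$)
$S d = 0 \left(-26\right) = 0$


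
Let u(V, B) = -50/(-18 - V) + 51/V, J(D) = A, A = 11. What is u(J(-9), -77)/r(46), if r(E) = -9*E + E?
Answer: -2029/117392 ≈ -0.017284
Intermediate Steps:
J(D) = 11
r(E) = -8*E
u(J(-9), -77)/r(46) = ((918 + 101*11)/(11*(18 + 11)))/((-8*46)) = ((1/11)*(918 + 1111)/29)/(-368) = ((1/11)*(1/29)*2029)*(-1/368) = (2029/319)*(-1/368) = -2029/117392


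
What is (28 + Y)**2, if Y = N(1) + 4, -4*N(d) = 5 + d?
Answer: 3721/4 ≈ 930.25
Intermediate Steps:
N(d) = -5/4 - d/4 (N(d) = -(5 + d)/4 = -5/4 - d/4)
Y = 5/2 (Y = (-5/4 - 1/4*1) + 4 = (-5/4 - 1/4) + 4 = -3/2 + 4 = 5/2 ≈ 2.5000)
(28 + Y)**2 = (28 + 5/2)**2 = (61/2)**2 = 3721/4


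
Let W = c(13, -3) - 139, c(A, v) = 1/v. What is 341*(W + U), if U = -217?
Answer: -364529/3 ≈ -1.2151e+5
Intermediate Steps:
W = -418/3 (W = 1/(-3) - 139 = -1/3 - 139 = -418/3 ≈ -139.33)
341*(W + U) = 341*(-418/3 - 217) = 341*(-1069/3) = -364529/3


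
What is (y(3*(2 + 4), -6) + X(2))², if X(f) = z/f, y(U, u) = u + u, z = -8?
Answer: 256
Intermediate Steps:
y(U, u) = 2*u
X(f) = -8/f
(y(3*(2 + 4), -6) + X(2))² = (2*(-6) - 8/2)² = (-12 - 8*½)² = (-12 - 4)² = (-16)² = 256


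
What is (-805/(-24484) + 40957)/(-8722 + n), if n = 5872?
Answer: -1002791993/69779400 ≈ -14.371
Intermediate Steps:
(-805/(-24484) + 40957)/(-8722 + n) = (-805/(-24484) + 40957)/(-8722 + 5872) = (-805*(-1/24484) + 40957)/(-2850) = (805/24484 + 40957)*(-1/2850) = (1002791993/24484)*(-1/2850) = -1002791993/69779400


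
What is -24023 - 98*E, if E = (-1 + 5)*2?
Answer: -24807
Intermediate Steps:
E = 8 (E = 4*2 = 8)
-24023 - 98*E = -24023 - 98*8 = -24023 - 1*784 = -24023 - 784 = -24807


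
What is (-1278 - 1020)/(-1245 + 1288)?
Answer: -2298/43 ≈ -53.442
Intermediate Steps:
(-1278 - 1020)/(-1245 + 1288) = -2298/43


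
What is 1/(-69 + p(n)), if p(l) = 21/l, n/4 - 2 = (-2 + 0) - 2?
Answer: -8/573 ≈ -0.013962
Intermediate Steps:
n = -8 (n = 8 + 4*((-2 + 0) - 2) = 8 + 4*(-2 - 2) = 8 + 4*(-4) = 8 - 16 = -8)
1/(-69 + p(n)) = 1/(-69 + 21/(-8)) = 1/(-69 + 21*(-⅛)) = 1/(-69 - 21/8) = 1/(-573/8) = -8/573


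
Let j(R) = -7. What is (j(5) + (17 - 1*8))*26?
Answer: 52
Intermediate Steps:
(j(5) + (17 - 1*8))*26 = (-7 + (17 - 1*8))*26 = (-7 + (17 - 8))*26 = (-7 + 9)*26 = 2*26 = 52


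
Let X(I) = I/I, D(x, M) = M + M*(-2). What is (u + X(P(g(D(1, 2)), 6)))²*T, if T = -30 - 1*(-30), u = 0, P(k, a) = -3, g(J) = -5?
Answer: 0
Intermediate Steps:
D(x, M) = -M (D(x, M) = M - 2*M = -M)
X(I) = 1
T = 0 (T = -30 + 30 = 0)
(u + X(P(g(D(1, 2)), 6)))²*T = (0 + 1)²*0 = 1²*0 = 1*0 = 0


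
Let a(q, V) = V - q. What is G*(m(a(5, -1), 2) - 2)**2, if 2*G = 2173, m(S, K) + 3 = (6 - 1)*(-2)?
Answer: 488925/2 ≈ 2.4446e+5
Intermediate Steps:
m(S, K) = -13 (m(S, K) = -3 + (6 - 1)*(-2) = -3 + 5*(-2) = -3 - 10 = -13)
G = 2173/2 (G = (1/2)*2173 = 2173/2 ≈ 1086.5)
G*(m(a(5, -1), 2) - 2)**2 = 2173*(-13 - 2)**2/2 = (2173/2)*(-15)**2 = (2173/2)*225 = 488925/2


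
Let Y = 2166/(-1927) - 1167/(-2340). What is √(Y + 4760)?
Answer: √2688082169803095/751530 ≈ 68.988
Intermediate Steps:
Y = -939877/1503060 (Y = 2166*(-1/1927) - 1167*(-1/2340) = -2166/1927 + 389/780 = -939877/1503060 ≈ -0.62531)
√(Y + 4760) = √(-939877/1503060 + 4760) = √(7153625723/1503060) = √2688082169803095/751530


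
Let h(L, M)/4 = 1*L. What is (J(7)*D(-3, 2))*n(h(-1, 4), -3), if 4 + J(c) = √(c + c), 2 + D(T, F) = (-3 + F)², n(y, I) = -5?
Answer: -20 + 5*√14 ≈ -1.2917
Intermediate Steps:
h(L, M) = 4*L (h(L, M) = 4*(1*L) = 4*L)
D(T, F) = -2 + (-3 + F)²
J(c) = -4 + √2*√c (J(c) = -4 + √(c + c) = -4 + √(2*c) = -4 + √2*√c)
(J(7)*D(-3, 2))*n(h(-1, 4), -3) = ((-4 + √2*√7)*(-2 + (-3 + 2)²))*(-5) = ((-4 + √14)*(-2 + (-1)²))*(-5) = ((-4 + √14)*(-2 + 1))*(-5) = ((-4 + √14)*(-1))*(-5) = (4 - √14)*(-5) = -20 + 5*√14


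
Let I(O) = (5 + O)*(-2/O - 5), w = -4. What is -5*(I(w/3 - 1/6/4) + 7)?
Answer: 2575/88 ≈ 29.261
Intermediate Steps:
I(O) = (-5 - 2/O)*(5 + O) (I(O) = (5 + O)*(-5 - 2/O) = (-5 - 2/O)*(5 + O))
-5*(I(w/3 - 1/6/4) + 7) = -5*((-27 - 10/(-4/3 - 1/6/4) - 5*(-4/3 - 1/6/4)) + 7) = -5*((-27 - 10/(-4*⅓ - 1*⅙*(¼)) - 5*(-4*⅓ - 1*⅙*(¼))) + 7) = -5*((-27 - 10/(-4/3 - ⅙*¼) - 5*(-4/3 - ⅙*¼)) + 7) = -5*((-27 - 10/(-4/3 - 1/24) - 5*(-4/3 - 1/24)) + 7) = -5*((-27 - 10/(-11/8) - 5*(-11/8)) + 7) = -5*((-27 - 10*(-8/11) + 55/8) + 7) = -5*((-27 + 80/11 + 55/8) + 7) = -5*(-1131/88 + 7) = -5*(-515/88) = 2575/88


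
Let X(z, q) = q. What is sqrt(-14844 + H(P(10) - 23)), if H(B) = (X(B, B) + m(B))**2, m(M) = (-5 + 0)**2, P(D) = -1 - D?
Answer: I*sqrt(14763) ≈ 121.5*I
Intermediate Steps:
m(M) = 25 (m(M) = (-5)**2 = 25)
H(B) = (25 + B)**2 (H(B) = (B + 25)**2 = (25 + B)**2)
sqrt(-14844 + H(P(10) - 23)) = sqrt(-14844 + (25 + ((-1 - 1*10) - 23))**2) = sqrt(-14844 + (25 + ((-1 - 10) - 23))**2) = sqrt(-14844 + (25 + (-11 - 23))**2) = sqrt(-14844 + (25 - 34)**2) = sqrt(-14844 + (-9)**2) = sqrt(-14844 + 81) = sqrt(-14763) = I*sqrt(14763)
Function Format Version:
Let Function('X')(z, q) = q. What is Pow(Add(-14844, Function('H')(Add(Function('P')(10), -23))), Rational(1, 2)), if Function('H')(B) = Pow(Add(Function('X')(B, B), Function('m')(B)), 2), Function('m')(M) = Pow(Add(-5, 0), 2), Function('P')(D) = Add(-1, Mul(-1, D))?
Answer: Mul(I, Pow(14763, Rational(1, 2))) ≈ Mul(121.50, I)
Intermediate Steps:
Function('m')(M) = 25 (Function('m')(M) = Pow(-5, 2) = 25)
Function('H')(B) = Pow(Add(25, B), 2) (Function('H')(B) = Pow(Add(B, 25), 2) = Pow(Add(25, B), 2))
Pow(Add(-14844, Function('H')(Add(Function('P')(10), -23))), Rational(1, 2)) = Pow(Add(-14844, Pow(Add(25, Add(Add(-1, Mul(-1, 10)), -23)), 2)), Rational(1, 2)) = Pow(Add(-14844, Pow(Add(25, Add(Add(-1, -10), -23)), 2)), Rational(1, 2)) = Pow(Add(-14844, Pow(Add(25, Add(-11, -23)), 2)), Rational(1, 2)) = Pow(Add(-14844, Pow(Add(25, -34), 2)), Rational(1, 2)) = Pow(Add(-14844, Pow(-9, 2)), Rational(1, 2)) = Pow(Add(-14844, 81), Rational(1, 2)) = Pow(-14763, Rational(1, 2)) = Mul(I, Pow(14763, Rational(1, 2)))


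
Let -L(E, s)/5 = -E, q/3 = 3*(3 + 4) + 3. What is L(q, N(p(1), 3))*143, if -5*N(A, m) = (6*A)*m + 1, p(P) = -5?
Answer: 51480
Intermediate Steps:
N(A, m) = -⅕ - 6*A*m/5 (N(A, m) = -((6*A)*m + 1)/5 = -(6*A*m + 1)/5 = -(1 + 6*A*m)/5 = -⅕ - 6*A*m/5)
q = 72 (q = 3*(3*(3 + 4) + 3) = 3*(3*7 + 3) = 3*(21 + 3) = 3*24 = 72)
L(E, s) = 5*E (L(E, s) = -(-5)*E = 5*E)
L(q, N(p(1), 3))*143 = (5*72)*143 = 360*143 = 51480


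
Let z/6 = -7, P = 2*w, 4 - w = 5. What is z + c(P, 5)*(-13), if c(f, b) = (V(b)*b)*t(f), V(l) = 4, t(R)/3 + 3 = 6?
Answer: -2382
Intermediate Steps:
w = -1 (w = 4 - 1*5 = 4 - 5 = -1)
t(R) = 9 (t(R) = -9 + 3*6 = -9 + 18 = 9)
P = -2 (P = 2*(-1) = -2)
c(f, b) = 36*b (c(f, b) = (4*b)*9 = 36*b)
z = -42 (z = 6*(-7) = -42)
z + c(P, 5)*(-13) = -42 + (36*5)*(-13) = -42 + 180*(-13) = -42 - 2340 = -2382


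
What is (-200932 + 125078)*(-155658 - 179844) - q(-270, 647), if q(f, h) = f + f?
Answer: 25449169248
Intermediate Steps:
q(f, h) = 2*f
(-200932 + 125078)*(-155658 - 179844) - q(-270, 647) = (-200932 + 125078)*(-155658 - 179844) - 2*(-270) = -75854*(-335502) - 1*(-540) = 25449168708 + 540 = 25449169248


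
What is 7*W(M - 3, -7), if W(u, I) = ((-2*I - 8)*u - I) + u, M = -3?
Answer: -245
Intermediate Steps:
W(u, I) = u - I + u*(-8 - 2*I) (W(u, I) = ((-8 - 2*I)*u - I) + u = (u*(-8 - 2*I) - I) + u = (-I + u*(-8 - 2*I)) + u = u - I + u*(-8 - 2*I))
7*W(M - 3, -7) = 7*(-1*(-7) - 7*(-3 - 3) - 2*(-7)*(-3 - 3)) = 7*(7 - 7*(-6) - 2*(-7)*(-6)) = 7*(7 + 42 - 84) = 7*(-35) = -245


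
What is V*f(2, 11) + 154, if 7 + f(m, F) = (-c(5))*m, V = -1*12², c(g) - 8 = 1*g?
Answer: 4906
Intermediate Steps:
c(g) = 8 + g (c(g) = 8 + 1*g = 8 + g)
V = -144 (V = -1*144 = -144)
f(m, F) = -7 - 13*m (f(m, F) = -7 + (-(8 + 5))*m = -7 + (-1*13)*m = -7 - 13*m)
V*f(2, 11) + 154 = -144*(-7 - 13*2) + 154 = -144*(-7 - 26) + 154 = -144*(-33) + 154 = 4752 + 154 = 4906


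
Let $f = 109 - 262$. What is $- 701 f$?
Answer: $107253$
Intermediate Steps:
$f = -153$
$- 701 f = \left(-701\right) \left(-153\right) = 107253$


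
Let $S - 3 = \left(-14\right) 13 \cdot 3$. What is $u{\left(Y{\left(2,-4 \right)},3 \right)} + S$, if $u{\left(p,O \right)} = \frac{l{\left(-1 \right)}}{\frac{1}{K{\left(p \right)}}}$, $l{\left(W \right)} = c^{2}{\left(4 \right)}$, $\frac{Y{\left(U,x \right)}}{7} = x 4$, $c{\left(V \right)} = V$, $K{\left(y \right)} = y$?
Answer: $-2335$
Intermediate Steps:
$Y{\left(U,x \right)} = 28 x$ ($Y{\left(U,x \right)} = 7 x 4 = 7 \cdot 4 x = 28 x$)
$l{\left(W \right)} = 16$ ($l{\left(W \right)} = 4^{2} = 16$)
$u{\left(p,O \right)} = 16 p$ ($u{\left(p,O \right)} = \frac{16}{\frac{1}{p}} = 16 p$)
$S = -543$ ($S = 3 + \left(-14\right) 13 \cdot 3 = 3 - 546 = -543$)
$u{\left(Y{\left(2,-4 \right)},3 \right)} + S = 16 \cdot 28 \left(-4\right) - 543 = 16 \left(-112\right) - 543 = -1792 - 543 = -2335$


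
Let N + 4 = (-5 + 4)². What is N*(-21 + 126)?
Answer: -315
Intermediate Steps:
N = -3 (N = -4 + (-5 + 4)² = -4 + (-1)² = -4 + 1 = -3)
N*(-21 + 126) = -3*(-21 + 126) = -3*105 = -315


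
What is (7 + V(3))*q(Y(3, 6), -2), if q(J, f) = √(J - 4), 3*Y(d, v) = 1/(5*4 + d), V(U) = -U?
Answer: 20*I*√759/69 ≈ 7.9855*I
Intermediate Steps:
Y(d, v) = 1/(3*(20 + d)) (Y(d, v) = 1/(3*(5*4 + d)) = 1/(3*(20 + d)))
q(J, f) = √(-4 + J)
(7 + V(3))*q(Y(3, 6), -2) = (7 - 1*3)*√(-4 + 1/(3*(20 + 3))) = (7 - 3)*√(-4 + (⅓)/23) = 4*√(-4 + (⅓)*(1/23)) = 4*√(-4 + 1/69) = 4*√(-275/69) = 4*(5*I*√759/69) = 20*I*√759/69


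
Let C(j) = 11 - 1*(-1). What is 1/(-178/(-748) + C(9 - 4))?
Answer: 374/4577 ≈ 0.081713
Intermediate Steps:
C(j) = 12 (C(j) = 11 + 1 = 12)
1/(-178/(-748) + C(9 - 4)) = 1/(-178/(-748) + 12) = 1/(-178*(-1/748) + 12) = 1/(89/374 + 12) = 1/(4577/374) = 374/4577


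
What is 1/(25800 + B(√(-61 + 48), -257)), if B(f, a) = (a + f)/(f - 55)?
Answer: 39197274/1011472211431 - 101*I*√13/1011472211431 ≈ 3.8753e-5 - 3.6003e-10*I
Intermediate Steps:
B(f, a) = (a + f)/(-55 + f)
1/(25800 + B(√(-61 + 48), -257)) = 1/(25800 + (-257 + √(-61 + 48))/(-55 + √(-61 + 48))) = 1/(25800 + (-257 + √(-13))/(-55 + √(-13))) = 1/(25800 + (-257 + I*√13)/(-55 + I*√13))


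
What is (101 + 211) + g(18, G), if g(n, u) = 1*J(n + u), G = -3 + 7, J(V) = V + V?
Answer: 356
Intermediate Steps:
J(V) = 2*V
G = 4
g(n, u) = 2*n + 2*u (g(n, u) = 1*(2*(n + u)) = 1*(2*n + 2*u) = 2*n + 2*u)
(101 + 211) + g(18, G) = (101 + 211) + (2*18 + 2*4) = 312 + (36 + 8) = 312 + 44 = 356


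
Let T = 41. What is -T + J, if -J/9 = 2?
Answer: -59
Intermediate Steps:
J = -18 (J = -9*2 = -18)
-T + J = -1*41 - 18 = -41 - 18 = -59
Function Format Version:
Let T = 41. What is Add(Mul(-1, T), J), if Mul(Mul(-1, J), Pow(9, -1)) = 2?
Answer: -59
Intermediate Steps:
J = -18 (J = Mul(-9, 2) = -18)
Add(Mul(-1, T), J) = Add(Mul(-1, 41), -18) = Add(-41, -18) = -59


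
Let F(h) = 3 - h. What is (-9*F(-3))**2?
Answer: 2916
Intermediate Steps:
(-9*F(-3))**2 = (-9*(3 - 1*(-3)))**2 = (-9*(3 + 3))**2 = (-9*6)**2 = (-54)**2 = 2916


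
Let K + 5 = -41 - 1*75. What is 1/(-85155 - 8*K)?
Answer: -1/84187 ≈ -1.1878e-5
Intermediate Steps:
K = -121 (K = -5 + (-41 - 1*75) = -5 + (-41 - 75) = -5 - 116 = -121)
1/(-85155 - 8*K) = 1/(-85155 - 8*(-121)) = 1/(-85155 + 968) = 1/(-84187) = -1/84187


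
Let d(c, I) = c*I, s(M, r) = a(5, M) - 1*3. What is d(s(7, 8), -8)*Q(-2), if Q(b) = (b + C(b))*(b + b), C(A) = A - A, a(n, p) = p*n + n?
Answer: -2368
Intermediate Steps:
a(n, p) = n + n*p (a(n, p) = n*p + n = n + n*p)
C(A) = 0
s(M, r) = 2 + 5*M (s(M, r) = 5*(1 + M) - 1*3 = (5 + 5*M) - 3 = 2 + 5*M)
Q(b) = 2*b² (Q(b) = (b + 0)*(b + b) = b*(2*b) = 2*b²)
d(c, I) = I*c
d(s(7, 8), -8)*Q(-2) = (-8*(2 + 5*7))*(2*(-2)²) = (-8*(2 + 35))*(2*4) = -8*37*8 = -296*8 = -2368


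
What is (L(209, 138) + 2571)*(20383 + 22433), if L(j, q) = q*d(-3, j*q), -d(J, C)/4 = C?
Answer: -681554207808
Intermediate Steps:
d(J, C) = -4*C
L(j, q) = -4*j*q**2 (L(j, q) = q*(-4*j*q) = -4*j*q**2)
(L(209, 138) + 2571)*(20383 + 22433) = (-4*209*138**2 + 2571)*(20383 + 22433) = (-4*209*19044 + 2571)*42816 = (-15920784 + 2571)*42816 = -15918213*42816 = -681554207808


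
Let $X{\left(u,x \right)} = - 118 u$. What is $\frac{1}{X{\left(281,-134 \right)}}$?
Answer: $- \frac{1}{33158} \approx -3.0159 \cdot 10^{-5}$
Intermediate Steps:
$\frac{1}{X{\left(281,-134 \right)}} = \frac{1}{\left(-118\right) 281} = \frac{1}{-33158} = - \frac{1}{33158}$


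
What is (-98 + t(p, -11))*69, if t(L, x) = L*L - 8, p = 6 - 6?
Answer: -7314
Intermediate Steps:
p = 0
t(L, x) = -8 + L**2 (t(L, x) = L**2 - 8 = -8 + L**2)
(-98 + t(p, -11))*69 = (-98 + (-8 + 0**2))*69 = (-98 + (-8 + 0))*69 = (-98 - 8)*69 = -106*69 = -7314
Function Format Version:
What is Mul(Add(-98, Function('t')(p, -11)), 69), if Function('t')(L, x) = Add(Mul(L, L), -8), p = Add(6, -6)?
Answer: -7314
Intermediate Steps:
p = 0
Function('t')(L, x) = Add(-8, Pow(L, 2)) (Function('t')(L, x) = Add(Pow(L, 2), -8) = Add(-8, Pow(L, 2)))
Mul(Add(-98, Function('t')(p, -11)), 69) = Mul(Add(-98, Add(-8, Pow(0, 2))), 69) = Mul(Add(-98, Add(-8, 0)), 69) = Mul(Add(-98, -8), 69) = Mul(-106, 69) = -7314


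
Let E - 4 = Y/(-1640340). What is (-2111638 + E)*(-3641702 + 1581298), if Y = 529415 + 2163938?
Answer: 137246696494730401/31545 ≈ 4.3508e+12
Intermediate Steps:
Y = 2693353
E = 297539/126180 (E = 4 + 2693353/(-1640340) = 4 + 2693353*(-1/1640340) = 4 - 207181/126180 = 297539/126180 ≈ 2.3581)
(-2111638 + E)*(-3641702 + 1581298) = (-2111638 + 297539/126180)*(-3641702 + 1581298) = -266446185301/126180*(-2060404) = 137246696494730401/31545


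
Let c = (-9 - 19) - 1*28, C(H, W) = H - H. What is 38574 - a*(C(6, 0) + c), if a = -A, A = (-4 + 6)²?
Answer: 38350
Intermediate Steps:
C(H, W) = 0
A = 4 (A = 2² = 4)
a = -4 (a = -1*4 = -4)
c = -56 (c = -28 - 28 = -56)
38574 - a*(C(6, 0) + c) = 38574 - (-4)*(0 - 56) = 38574 - (-4)*(-56) = 38574 - 1*224 = 38574 - 224 = 38350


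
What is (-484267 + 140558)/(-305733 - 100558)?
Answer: 343709/406291 ≈ 0.84597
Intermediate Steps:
(-484267 + 140558)/(-305733 - 100558) = -343709/(-406291) = -343709*(-1/406291) = 343709/406291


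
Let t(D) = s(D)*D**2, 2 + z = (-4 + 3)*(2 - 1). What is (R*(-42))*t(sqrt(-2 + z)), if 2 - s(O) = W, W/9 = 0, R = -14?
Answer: -5880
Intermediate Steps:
W = 0 (W = 9*0 = 0)
s(O) = 2 (s(O) = 2 - 1*0 = 2 + 0 = 2)
z = -3 (z = -2 + (-4 + 3)*(2 - 1) = -2 - 1*1 = -2 - 1 = -3)
t(D) = 2*D**2
(R*(-42))*t(sqrt(-2 + z)) = (-14*(-42))*(2*(sqrt(-2 - 3))**2) = 588*(2*(sqrt(-5))**2) = 588*(2*(I*sqrt(5))**2) = 588*(2*(-5)) = 588*(-10) = -5880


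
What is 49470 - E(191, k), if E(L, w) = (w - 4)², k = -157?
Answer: 23549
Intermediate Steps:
E(L, w) = (-4 + w)²
49470 - E(191, k) = 49470 - (-4 - 157)² = 49470 - 1*(-161)² = 49470 - 1*25921 = 49470 - 25921 = 23549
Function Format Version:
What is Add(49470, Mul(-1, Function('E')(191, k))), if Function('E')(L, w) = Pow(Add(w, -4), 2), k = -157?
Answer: 23549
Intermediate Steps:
Function('E')(L, w) = Pow(Add(-4, w), 2)
Add(49470, Mul(-1, Function('E')(191, k))) = Add(49470, Mul(-1, Pow(Add(-4, -157), 2))) = Add(49470, Mul(-1, Pow(-161, 2))) = Add(49470, Mul(-1, 25921)) = Add(49470, -25921) = 23549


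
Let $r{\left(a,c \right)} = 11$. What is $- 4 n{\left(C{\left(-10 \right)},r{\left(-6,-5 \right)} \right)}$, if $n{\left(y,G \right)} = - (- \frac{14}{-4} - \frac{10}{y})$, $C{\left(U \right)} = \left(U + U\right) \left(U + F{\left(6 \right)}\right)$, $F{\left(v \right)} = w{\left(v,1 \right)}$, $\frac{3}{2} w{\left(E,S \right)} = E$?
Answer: $\frac{41}{3} \approx 13.667$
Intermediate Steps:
$w{\left(E,S \right)} = \frac{2 E}{3}$
$F{\left(v \right)} = \frac{2 v}{3}$
$C{\left(U \right)} = 2 U \left(4 + U\right)$ ($C{\left(U \right)} = \left(U + U\right) \left(U + \frac{2}{3} \cdot 6\right) = 2 U \left(U + 4\right) = 2 U \left(4 + U\right)$)
$n{\left(y,G \right)} = - \frac{7}{2} + \frac{10}{y}$ ($n{\left(y,G \right)} = - (\left(-14\right) \left(- \frac{1}{4}\right) - \frac{10}{y}) = - (\frac{7}{2} - \frac{10}{y}) = - \frac{7}{2} + \frac{10}{y}$)
$- 4 n{\left(C{\left(-10 \right)},r{\left(-6,-5 \right)} \right)} = - 4 \left(- \frac{7}{2} + \frac{10}{2 \left(-10\right) \left(4 - 10\right)}\right) = - 4 \left(- \frac{7}{2} + \frac{10}{2 \left(-10\right) \left(-6\right)}\right) = - 4 \left(- \frac{7}{2} + \frac{10}{120}\right) = - 4 \left(- \frac{7}{2} + 10 \cdot \frac{1}{120}\right) = - 4 \left(- \frac{7}{2} + \frac{1}{12}\right) = \left(-4\right) \left(- \frac{41}{12}\right) = \frac{41}{3}$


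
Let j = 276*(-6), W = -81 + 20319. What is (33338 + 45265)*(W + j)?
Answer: 1460600946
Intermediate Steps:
W = 20238
j = -1656
(33338 + 45265)*(W + j) = (33338 + 45265)*(20238 - 1656) = 78603*18582 = 1460600946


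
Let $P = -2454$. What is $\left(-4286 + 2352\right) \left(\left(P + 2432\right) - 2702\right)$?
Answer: $5268216$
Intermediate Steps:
$\left(-4286 + 2352\right) \left(\left(P + 2432\right) - 2702\right) = \left(-4286 + 2352\right) \left(\left(-2454 + 2432\right) - 2702\right) = - 1934 \left(-22 - 2702\right) = \left(-1934\right) \left(-2724\right) = 5268216$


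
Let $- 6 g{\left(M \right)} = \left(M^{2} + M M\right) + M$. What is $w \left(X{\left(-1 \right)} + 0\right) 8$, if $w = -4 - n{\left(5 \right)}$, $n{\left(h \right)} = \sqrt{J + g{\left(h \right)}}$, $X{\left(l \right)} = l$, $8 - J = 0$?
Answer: $32 + \frac{4 i \sqrt{42}}{3} \approx 32.0 + 8.641 i$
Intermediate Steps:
$J = 8$ ($J = 8 - 0 = 8 + 0 = 8$)
$g{\left(M \right)} = - \frac{M^{2}}{3} - \frac{M}{6}$ ($g{\left(M \right)} = - \frac{\left(M^{2} + M M\right) + M}{6} = - \frac{\left(M^{2} + M^{2}\right) + M}{6} = - \frac{2 M^{2} + M}{6} = - \frac{M + 2 M^{2}}{6} = - \frac{M^{2}}{3} - \frac{M}{6}$)
$n{\left(h \right)} = \sqrt{8 - \frac{h \left(1 + 2 h\right)}{6}}$
$w = -4 - \frac{i \sqrt{42}}{6}$ ($w = -4 - \frac{\sqrt{6} \sqrt{48 - 5 \left(1 + 2 \cdot 5\right)}}{6} = -4 - \frac{\sqrt{6} \sqrt{48 - 5 \left(1 + 10\right)}}{6} = -4 - \frac{\sqrt{6} \sqrt{48 - 5 \cdot 11}}{6} = -4 - \frac{\sqrt{6} \sqrt{48 - 55}}{6} = -4 - \frac{\sqrt{6} \sqrt{-7}}{6} = -4 - \frac{\sqrt{6} i \sqrt{7}}{6} = -4 - \frac{i \sqrt{42}}{6} \approx -4.0 - 1.0801 i$)
$w \left(X{\left(-1 \right)} + 0\right) 8 = \left(-4 - \frac{i \sqrt{42}}{6}\right) \left(-1 + 0\right) 8 = \left(-4 - \frac{i \sqrt{42}}{6}\right) \left(-1\right) 8 = \left(4 + \frac{i \sqrt{42}}{6}\right) 8 = 32 + \frac{4 i \sqrt{42}}{3}$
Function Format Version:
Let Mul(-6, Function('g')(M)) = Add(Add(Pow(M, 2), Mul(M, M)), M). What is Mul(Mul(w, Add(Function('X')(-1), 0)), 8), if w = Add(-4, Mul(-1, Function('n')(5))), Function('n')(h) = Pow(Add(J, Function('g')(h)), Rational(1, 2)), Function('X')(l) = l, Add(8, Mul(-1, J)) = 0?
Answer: Add(32, Mul(Rational(4, 3), I, Pow(42, Rational(1, 2)))) ≈ Add(32.000, Mul(8.6410, I))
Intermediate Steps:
J = 8 (J = Add(8, Mul(-1, 0)) = Add(8, 0) = 8)
Function('g')(M) = Add(Mul(Rational(-1, 3), Pow(M, 2)), Mul(Rational(-1, 6), M)) (Function('g')(M) = Mul(Rational(-1, 6), Add(Add(Pow(M, 2), Mul(M, M)), M)) = Mul(Rational(-1, 6), Add(Add(Pow(M, 2), Pow(M, 2)), M)) = Mul(Rational(-1, 6), Add(Mul(2, Pow(M, 2)), M)) = Mul(Rational(-1, 6), Add(M, Mul(2, Pow(M, 2)))) = Add(Mul(Rational(-1, 3), Pow(M, 2)), Mul(Rational(-1, 6), M)))
Function('n')(h) = Pow(Add(8, Mul(Rational(-1, 6), h, Add(1, Mul(2, h)))), Rational(1, 2))
w = Add(-4, Mul(Rational(-1, 6), I, Pow(42, Rational(1, 2)))) (w = Add(-4, Mul(-1, Mul(Rational(1, 6), Pow(6, Rational(1, 2)), Pow(Add(48, Mul(-1, 5, Add(1, Mul(2, 5)))), Rational(1, 2))))) = Add(-4, Mul(-1, Mul(Rational(1, 6), Pow(6, Rational(1, 2)), Pow(Add(48, Mul(-1, 5, Add(1, 10))), Rational(1, 2))))) = Add(-4, Mul(-1, Mul(Rational(1, 6), Pow(6, Rational(1, 2)), Pow(Add(48, Mul(-1, 5, 11)), Rational(1, 2))))) = Add(-4, Mul(-1, Mul(Rational(1, 6), Pow(6, Rational(1, 2)), Pow(Add(48, -55), Rational(1, 2))))) = Add(-4, Mul(-1, Mul(Rational(1, 6), Pow(6, Rational(1, 2)), Pow(-7, Rational(1, 2))))) = Add(-4, Mul(-1, Mul(Rational(1, 6), Pow(6, Rational(1, 2)), Mul(I, Pow(7, Rational(1, 2)))))) = Add(-4, Mul(-1, Mul(Rational(1, 6), I, Pow(42, Rational(1, 2))))) = Add(-4, Mul(Rational(-1, 6), I, Pow(42, Rational(1, 2)))) ≈ Add(-4.0000, Mul(-1.0801, I)))
Mul(Mul(w, Add(Function('X')(-1), 0)), 8) = Mul(Mul(Add(-4, Mul(Rational(-1, 6), I, Pow(42, Rational(1, 2)))), Add(-1, 0)), 8) = Mul(Mul(Add(-4, Mul(Rational(-1, 6), I, Pow(42, Rational(1, 2)))), -1), 8) = Mul(Add(4, Mul(Rational(1, 6), I, Pow(42, Rational(1, 2)))), 8) = Add(32, Mul(Rational(4, 3), I, Pow(42, Rational(1, 2))))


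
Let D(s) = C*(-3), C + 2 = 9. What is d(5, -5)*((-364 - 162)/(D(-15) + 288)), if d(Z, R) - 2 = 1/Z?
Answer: -5786/1335 ≈ -4.3341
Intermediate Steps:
C = 7 (C = -2 + 9 = 7)
d(Z, R) = 2 + 1/Z
D(s) = -21 (D(s) = 7*(-3) = -21)
d(5, -5)*((-364 - 162)/(D(-15) + 288)) = (2 + 1/5)*((-364 - 162)/(-21 + 288)) = (2 + ⅕)*(-526/267) = 11*(-526*1/267)/5 = (11/5)*(-526/267) = -5786/1335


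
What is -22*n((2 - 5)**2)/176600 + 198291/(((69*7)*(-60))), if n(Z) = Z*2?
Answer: -291913889/42648900 ≈ -6.8446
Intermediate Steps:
n(Z) = 2*Z
-22*n((2 - 5)**2)/176600 + 198291/(((69*7)*(-60))) = -44*(2 - 5)**2/176600 + 198291/(((69*7)*(-60))) = -44*(-3)**2*(1/176600) + 198291/((483*(-60))) = -44*9*(1/176600) + 198291/(-28980) = -22*18*(1/176600) + 198291*(-1/28980) = -396*1/176600 - 66097/9660 = -99/44150 - 66097/9660 = -291913889/42648900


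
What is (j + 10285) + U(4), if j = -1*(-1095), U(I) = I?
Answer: 11384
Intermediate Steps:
j = 1095
(j + 10285) + U(4) = (1095 + 10285) + 4 = 11380 + 4 = 11384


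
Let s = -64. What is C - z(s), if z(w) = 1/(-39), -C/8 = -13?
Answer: 4057/39 ≈ 104.03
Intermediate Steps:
C = 104 (C = -8*(-13) = 104)
z(w) = -1/39
C - z(s) = 104 - 1*(-1/39) = 104 + 1/39 = 4057/39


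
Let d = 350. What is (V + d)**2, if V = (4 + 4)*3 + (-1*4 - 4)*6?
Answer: 106276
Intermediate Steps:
V = -24 (V = 8*3 + (-4 - 4)*6 = 24 - 8*6 = 24 - 48 = -24)
(V + d)**2 = (-24 + 350)**2 = 326**2 = 106276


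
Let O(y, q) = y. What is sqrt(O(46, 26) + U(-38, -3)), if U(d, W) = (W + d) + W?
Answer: sqrt(2) ≈ 1.4142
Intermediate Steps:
U(d, W) = d + 2*W
sqrt(O(46, 26) + U(-38, -3)) = sqrt(46 + (-38 + 2*(-3))) = sqrt(46 + (-38 - 6)) = sqrt(46 - 44) = sqrt(2)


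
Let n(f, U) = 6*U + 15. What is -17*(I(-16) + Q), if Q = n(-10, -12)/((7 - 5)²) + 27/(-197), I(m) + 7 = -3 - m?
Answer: 112353/788 ≈ 142.58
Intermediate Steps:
n(f, U) = 15 + 6*U
I(m) = -10 - m (I(m) = -7 + (-3 - m) = -10 - m)
Q = -11337/788 (Q = (15 + 6*(-12))/((7 - 5)²) + 27/(-197) = (15 - 72)/(2²) + 27*(-1/197) = -57/4 - 27/197 = -11337/788 ≈ -14.387)
-17*(I(-16) + Q) = -17*((-10 - 1*(-16)) - 11337/788) = -17*((-10 + 16) - 11337/788) = -17*(6 - 11337/788) = -17*(-6609/788) = 112353/788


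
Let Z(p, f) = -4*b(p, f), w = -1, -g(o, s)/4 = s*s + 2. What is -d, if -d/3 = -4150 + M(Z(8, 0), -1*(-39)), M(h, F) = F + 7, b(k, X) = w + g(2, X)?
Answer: -12312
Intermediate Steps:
g(o, s) = -8 - 4*s**2 (g(o, s) = -4*(s*s + 2) = -4*(s**2 + 2) = -4*(2 + s**2) = -8 - 4*s**2)
b(k, X) = -9 - 4*X**2 (b(k, X) = -1 + (-8 - 4*X**2) = -9 - 4*X**2)
Z(p, f) = 36 + 16*f**2 (Z(p, f) = -4*(-9 - 4*f**2) = 36 + 16*f**2)
M(h, F) = 7 + F
d = 12312 (d = -3*(-4150 + (7 - 1*(-39))) = -3*(-4150 + (7 + 39)) = -3*(-4150 + 46) = -3*(-4104) = 12312)
-d = -1*12312 = -12312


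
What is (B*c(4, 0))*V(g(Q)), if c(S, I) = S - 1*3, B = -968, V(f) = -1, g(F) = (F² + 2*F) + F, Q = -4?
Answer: 968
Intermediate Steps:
g(F) = F² + 3*F
c(S, I) = -3 + S (c(S, I) = S - 3 = -3 + S)
(B*c(4, 0))*V(g(Q)) = -968*(-3 + 4)*(-1) = -968*1*(-1) = -968*(-1) = 968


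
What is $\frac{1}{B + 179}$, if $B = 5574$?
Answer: $\frac{1}{5753} \approx 0.00017382$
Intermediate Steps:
$\frac{1}{B + 179} = \frac{1}{5574 + 179} = \frac{1}{5753}$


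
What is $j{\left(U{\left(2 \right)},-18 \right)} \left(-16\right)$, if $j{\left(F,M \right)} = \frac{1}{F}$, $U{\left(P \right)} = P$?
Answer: $-8$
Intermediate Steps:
$j{\left(U{\left(2 \right)},-18 \right)} \left(-16\right) = \frac{1}{2} \left(-16\right) = -8$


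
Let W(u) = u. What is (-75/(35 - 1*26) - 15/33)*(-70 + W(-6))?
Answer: 22040/33 ≈ 667.88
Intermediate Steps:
(-75/(35 - 1*26) - 15/33)*(-70 + W(-6)) = (-75/(35 - 1*26) - 15/33)*(-70 - 6) = (-75/(35 - 26) - 15*1/33)*(-76) = (-75/9 - 5/11)*(-76) = (-75*⅑ - 5/11)*(-76) = (-25/3 - 5/11)*(-76) = -290/33*(-76) = 22040/33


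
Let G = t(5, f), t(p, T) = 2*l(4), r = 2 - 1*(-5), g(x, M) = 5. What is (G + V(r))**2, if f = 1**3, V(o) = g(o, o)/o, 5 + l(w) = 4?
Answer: 81/49 ≈ 1.6531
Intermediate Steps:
l(w) = -1 (l(w) = -5 + 4 = -1)
r = 7 (r = 2 + 5 = 7)
V(o) = 5/o
f = 1
t(p, T) = -2 (t(p, T) = 2*(-1) = -2)
G = -2
(G + V(r))**2 = (-2 + 5/7)**2 = (-9/7)**2 = 81/49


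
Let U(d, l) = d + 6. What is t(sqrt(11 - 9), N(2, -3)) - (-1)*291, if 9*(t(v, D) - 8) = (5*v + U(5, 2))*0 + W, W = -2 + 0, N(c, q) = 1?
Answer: 2689/9 ≈ 298.78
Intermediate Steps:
U(d, l) = 6 + d
W = -2
t(v, D) = 70/9 (t(v, D) = 8 + ((5*v + (6 + 5))*0 - 2)/9 = 8 + ((5*v + 11)*0 - 2)/9 = 8 + ((11 + 5*v)*0 - 2)/9 = 8 + (0 - 2)/9 = 8 + (1/9)*(-2) = 8 - 2/9 = 70/9)
t(sqrt(11 - 9), N(2, -3)) - (-1)*291 = 70/9 - (-1)*291 = 70/9 - 1*(-291) = 70/9 + 291 = 2689/9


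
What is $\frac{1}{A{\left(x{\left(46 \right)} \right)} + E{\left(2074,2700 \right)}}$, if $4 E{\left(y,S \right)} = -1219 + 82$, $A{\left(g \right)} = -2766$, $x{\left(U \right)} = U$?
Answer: $- \frac{4}{12201} \approx -0.00032784$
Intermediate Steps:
$E{\left(y,S \right)} = - \frac{1137}{4}$ ($E{\left(y,S \right)} = \frac{-1219 + 82}{4} = \frac{1}{4} \left(-1137\right) = - \frac{1137}{4}$)
$\frac{1}{A{\left(x{\left(46 \right)} \right)} + E{\left(2074,2700 \right)}} = \frac{1}{-2766 - \frac{1137}{4}} = \frac{1}{- \frac{12201}{4}} = - \frac{4}{12201}$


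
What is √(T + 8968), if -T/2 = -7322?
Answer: 2*√5903 ≈ 153.66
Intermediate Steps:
T = 14644 (T = -2*(-7322) = 14644)
√(T + 8968) = √(14644 + 8968) = √23612 = 2*√5903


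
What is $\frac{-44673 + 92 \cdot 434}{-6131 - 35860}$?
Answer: $\frac{4745}{41991} \approx 0.113$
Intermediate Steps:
$\frac{-44673 + 92 \cdot 434}{-6131 - 35860} = \frac{-44673 + 39928}{-41991} = \left(-4745\right) \left(- \frac{1}{41991}\right) = \frac{4745}{41991}$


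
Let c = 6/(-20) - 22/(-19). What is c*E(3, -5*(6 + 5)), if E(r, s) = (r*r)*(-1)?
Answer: -1467/190 ≈ -7.7211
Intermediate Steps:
E(r, s) = -r² (E(r, s) = r²*(-1) = -r²)
c = 163/190 (c = 6*(-1/20) - 22*(-1/19) = -3/10 + 22/19 = 163/190 ≈ 0.85789)
c*E(3, -5*(6 + 5)) = 163*(-1*3²)/190 = 163*(-1*9)/190 = (163/190)*(-9) = -1467/190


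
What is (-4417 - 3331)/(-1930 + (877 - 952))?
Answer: 7748/2005 ≈ 3.8643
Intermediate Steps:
(-4417 - 3331)/(-1930 + (877 - 952)) = -7748/(-1930 - 75) = -7748/(-2005) = -7748*(-1/2005) = 7748/2005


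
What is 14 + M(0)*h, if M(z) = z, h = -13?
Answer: 14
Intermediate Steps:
14 + M(0)*h = 14 + 0*(-13) = 14 + 0 = 14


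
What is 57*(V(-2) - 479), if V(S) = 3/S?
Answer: -54777/2 ≈ -27389.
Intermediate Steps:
57*(V(-2) - 479) = 57*(3/(-2) - 479) = 57*(3*(-½) - 479) = 57*(-3/2 - 479) = 57*(-961/2) = -54777/2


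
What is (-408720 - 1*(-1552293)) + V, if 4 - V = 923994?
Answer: 219583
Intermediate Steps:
V = -923990 (V = 4 - 1*923994 = 4 - 923994 = -923990)
(-408720 - 1*(-1552293)) + V = (-408720 - 1*(-1552293)) - 923990 = (-408720 + 1552293) - 923990 = 1143573 - 923990 = 219583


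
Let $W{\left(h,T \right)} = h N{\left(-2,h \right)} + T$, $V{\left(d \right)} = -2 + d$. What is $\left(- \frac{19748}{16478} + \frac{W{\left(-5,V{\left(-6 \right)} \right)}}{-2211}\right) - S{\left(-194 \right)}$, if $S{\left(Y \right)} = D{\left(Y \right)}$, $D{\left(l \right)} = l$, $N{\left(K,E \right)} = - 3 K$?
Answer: $\frac{319315354}{1656039} \approx 192.82$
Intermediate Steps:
$W{\left(h,T \right)} = T + 6 h$ ($W{\left(h,T \right)} = h \left(\left(-3\right) \left(-2\right)\right) + T = h 6 + T = 6 h + T = T + 6 h$)
$S{\left(Y \right)} = Y$
$\left(- \frac{19748}{16478} + \frac{W{\left(-5,V{\left(-6 \right)} \right)}}{-2211}\right) - S{\left(-194 \right)} = \left(- \frac{19748}{16478} + \frac{\left(-2 - 6\right) + 6 \left(-5\right)}{-2211}\right) - -194 = \left(\left(-19748\right) \frac{1}{16478} + \left(-8 - 30\right) \left(- \frac{1}{2211}\right)\right) + 194 = \left(- \frac{9874}{8239} - - \frac{38}{2211}\right) + 194 = \left(- \frac{9874}{8239} + \frac{38}{2211}\right) + 194 = - \frac{1956212}{1656039} + 194 = \frac{319315354}{1656039}$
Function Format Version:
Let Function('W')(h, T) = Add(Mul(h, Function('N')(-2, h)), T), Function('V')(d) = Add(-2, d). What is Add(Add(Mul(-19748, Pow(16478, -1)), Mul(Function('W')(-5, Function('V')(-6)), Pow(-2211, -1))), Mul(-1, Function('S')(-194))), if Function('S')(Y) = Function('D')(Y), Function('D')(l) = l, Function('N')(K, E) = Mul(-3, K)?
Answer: Rational(319315354, 1656039) ≈ 192.82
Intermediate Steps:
Function('W')(h, T) = Add(T, Mul(6, h)) (Function('W')(h, T) = Add(Mul(h, Mul(-3, -2)), T) = Add(Mul(h, 6), T) = Add(Mul(6, h), T) = Add(T, Mul(6, h)))
Function('S')(Y) = Y
Add(Add(Mul(-19748, Pow(16478, -1)), Mul(Function('W')(-5, Function('V')(-6)), Pow(-2211, -1))), Mul(-1, Function('S')(-194))) = Add(Add(Mul(-19748, Pow(16478, -1)), Mul(Add(Add(-2, -6), Mul(6, -5)), Pow(-2211, -1))), Mul(-1, -194)) = Add(Add(Mul(-19748, Rational(1, 16478)), Mul(Add(-8, -30), Rational(-1, 2211))), 194) = Add(Add(Rational(-9874, 8239), Mul(-38, Rational(-1, 2211))), 194) = Add(Add(Rational(-9874, 8239), Rational(38, 2211)), 194) = Add(Rational(-1956212, 1656039), 194) = Rational(319315354, 1656039)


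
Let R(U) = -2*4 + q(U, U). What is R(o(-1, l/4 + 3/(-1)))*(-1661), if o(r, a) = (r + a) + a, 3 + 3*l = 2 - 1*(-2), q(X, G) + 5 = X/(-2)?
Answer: 191015/12 ≈ 15918.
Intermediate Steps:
q(X, G) = -5 - X/2 (q(X, G) = -5 + X/(-2) = -5 + X*(-1/2) = -5 - X/2)
l = 1/3 (l = -1 + (2 - 1*(-2))/3 = -1 + (2 + 2)/3 = -1 + (1/3)*4 = -1 + 4/3 = 1/3 ≈ 0.33333)
o(r, a) = r + 2*a (o(r, a) = (a + r) + a = r + 2*a)
R(U) = -13 - U/2 (R(U) = -2*4 + (-5 - U/2) = -8 + (-5 - U/2) = -13 - U/2)
R(o(-1, l/4 + 3/(-1)))*(-1661) = (-13 - (-1 + 2*((1/3)/4 + 3/(-1)))/2)*(-1661) = (-13 - (-1 + 2*((1/3)*(1/4) + 3*(-1)))/2)*(-1661) = (-13 - (-1 + 2*(1/12 - 3))/2)*(-1661) = (-13 - (-1 + 2*(-35/12))/2)*(-1661) = (-13 - (-1 - 35/6)/2)*(-1661) = (-13 - 1/2*(-41/6))*(-1661) = (-13 + 41/12)*(-1661) = -115/12*(-1661) = 191015/12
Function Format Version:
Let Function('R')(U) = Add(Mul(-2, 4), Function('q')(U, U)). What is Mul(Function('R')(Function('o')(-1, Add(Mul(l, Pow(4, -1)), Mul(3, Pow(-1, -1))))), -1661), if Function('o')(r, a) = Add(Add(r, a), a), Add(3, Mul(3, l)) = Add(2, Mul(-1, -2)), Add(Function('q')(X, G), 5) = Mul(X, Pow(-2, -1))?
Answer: Rational(191015, 12) ≈ 15918.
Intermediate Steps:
Function('q')(X, G) = Add(-5, Mul(Rational(-1, 2), X)) (Function('q')(X, G) = Add(-5, Mul(X, Pow(-2, -1))) = Add(-5, Mul(X, Rational(-1, 2))) = Add(-5, Mul(Rational(-1, 2), X)))
l = Rational(1, 3) (l = Add(-1, Mul(Rational(1, 3), Add(2, Mul(-1, -2)))) = Add(-1, Mul(Rational(1, 3), Add(2, 2))) = Add(-1, Mul(Rational(1, 3), 4)) = Add(-1, Rational(4, 3)) = Rational(1, 3) ≈ 0.33333)
Function('o')(r, a) = Add(r, Mul(2, a)) (Function('o')(r, a) = Add(Add(a, r), a) = Add(r, Mul(2, a)))
Function('R')(U) = Add(-13, Mul(Rational(-1, 2), U)) (Function('R')(U) = Add(Mul(-2, 4), Add(-5, Mul(Rational(-1, 2), U))) = Add(-8, Add(-5, Mul(Rational(-1, 2), U))) = Add(-13, Mul(Rational(-1, 2), U)))
Mul(Function('R')(Function('o')(-1, Add(Mul(l, Pow(4, -1)), Mul(3, Pow(-1, -1))))), -1661) = Mul(Add(-13, Mul(Rational(-1, 2), Add(-1, Mul(2, Add(Mul(Rational(1, 3), Pow(4, -1)), Mul(3, Pow(-1, -1))))))), -1661) = Mul(Add(-13, Mul(Rational(-1, 2), Add(-1, Mul(2, Add(Mul(Rational(1, 3), Rational(1, 4)), Mul(3, -1)))))), -1661) = Mul(Add(-13, Mul(Rational(-1, 2), Add(-1, Mul(2, Add(Rational(1, 12), -3))))), -1661) = Mul(Add(-13, Mul(Rational(-1, 2), Add(-1, Mul(2, Rational(-35, 12))))), -1661) = Mul(Add(-13, Mul(Rational(-1, 2), Add(-1, Rational(-35, 6)))), -1661) = Mul(Add(-13, Mul(Rational(-1, 2), Rational(-41, 6))), -1661) = Mul(Add(-13, Rational(41, 12)), -1661) = Mul(Rational(-115, 12), -1661) = Rational(191015, 12)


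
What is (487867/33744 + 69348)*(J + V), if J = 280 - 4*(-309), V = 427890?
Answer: 502526709151637/16872 ≈ 2.9785e+10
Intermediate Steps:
J = 1516 (J = 280 + 1236 = 1516)
(487867/33744 + 69348)*(J + V) = (487867/33744 + 69348)*(1516 + 427890) = (487867*(1/33744) + 69348)*429406 = (487867/33744 + 69348)*429406 = (2340566779/33744)*429406 = 502526709151637/16872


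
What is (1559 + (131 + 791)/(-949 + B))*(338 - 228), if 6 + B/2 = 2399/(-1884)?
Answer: 155559247250/907661 ≈ 1.7138e+5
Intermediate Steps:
B = -13703/942 (B = -12 + 2*(2399/(-1884)) = -12 + 2*(2399*(-1/1884)) = -12 + 2*(-2399/1884) = -12 - 2399/942 = -13703/942 ≈ -14.547)
(1559 + (131 + 791)/(-949 + B))*(338 - 228) = (1559 + (131 + 791)/(-949 - 13703/942))*(338 - 228) = (1559 + 922/(-907661/942))*110 = (1559 + 922*(-942/907661))*110 = (1559 - 868524/907661)*110 = (1414174975/907661)*110 = 155559247250/907661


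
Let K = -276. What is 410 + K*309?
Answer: -84874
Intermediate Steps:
410 + K*309 = 410 - 276*309 = 410 - 85284 = -84874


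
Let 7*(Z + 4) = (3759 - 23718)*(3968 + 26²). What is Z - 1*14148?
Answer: -92788660/7 ≈ -1.3256e+7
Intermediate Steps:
Z = -92689624/7 (Z = -4 + ((3759 - 23718)*(3968 + 26²))/7 = -4 + (-19959*(3968 + 676))/7 = -4 + (-19959*4644)/7 = -4 + (⅐)*(-92689596) = -4 - 92689596/7 = -92689624/7 ≈ -1.3241e+7)
Z - 1*14148 = -92689624/7 - 1*14148 = -92689624/7 - 14148 = -92788660/7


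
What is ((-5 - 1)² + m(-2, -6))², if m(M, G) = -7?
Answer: 841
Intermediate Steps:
((-5 - 1)² + m(-2, -6))² = ((-5 - 1)² - 7)² = ((-6)² - 7)² = (36 - 7)² = 29² = 841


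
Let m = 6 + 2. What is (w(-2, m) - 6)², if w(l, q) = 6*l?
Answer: 324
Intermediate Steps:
m = 8
(w(-2, m) - 6)² = (6*(-2) - 6)² = (-12 - 6)² = (-18)² = 324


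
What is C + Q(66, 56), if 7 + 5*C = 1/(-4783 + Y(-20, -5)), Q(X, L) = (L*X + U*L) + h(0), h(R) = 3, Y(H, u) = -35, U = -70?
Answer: -5357617/24090 ≈ -222.40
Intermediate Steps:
Q(X, L) = 3 - 70*L + L*X (Q(X, L) = (L*X - 70*L) + 3 = (-70*L + L*X) + 3 = 3 - 70*L + L*X)
C = -33727/24090 (C = -7/5 + 1/(5*(-4783 - 35)) = -7/5 + (1/5)/(-4818) = -7/5 + (1/5)*(-1/4818) = -7/5 - 1/24090 = -33727/24090 ≈ -1.4000)
C + Q(66, 56) = -33727/24090 + (3 - 70*56 + 56*66) = -33727/24090 + (3 - 3920 + 3696) = -33727/24090 - 221 = -5357617/24090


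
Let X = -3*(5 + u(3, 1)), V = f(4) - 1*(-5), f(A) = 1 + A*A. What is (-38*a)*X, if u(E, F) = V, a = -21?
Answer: -64638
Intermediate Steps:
f(A) = 1 + A²
V = 22 (V = (1 + 4²) - 1*(-5) = (1 + 16) + 5 = 17 + 5 = 22)
u(E, F) = 22
X = -81 (X = -3*(5 + 22) = -3*27 = -81)
(-38*a)*X = -38*(-21)*(-81) = 798*(-81) = -64638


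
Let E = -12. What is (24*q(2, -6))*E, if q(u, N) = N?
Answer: 1728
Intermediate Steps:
(24*q(2, -6))*E = (24*(-6))*(-12) = -144*(-12) = 1728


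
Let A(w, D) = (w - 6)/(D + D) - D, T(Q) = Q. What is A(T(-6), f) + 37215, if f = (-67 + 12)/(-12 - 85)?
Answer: 198482546/5335 ≈ 37204.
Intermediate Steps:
f = 55/97 (f = -55/(-97) = -55*(-1/97) = 55/97 ≈ 0.56701)
A(w, D) = -D + (-6 + w)/(2*D) (A(w, D) = (-6 + w)/((2*D)) - D = (-6 + w)*(1/(2*D)) - D = (-6 + w)/(2*D) - D = -D + (-6 + w)/(2*D))
A(T(-6), f) + 37215 = (-3 + (½)*(-6) - (55/97)²)/(55/97) + 37215 = 97*(-3 - 3 - 1*3025/9409)/55 + 37215 = 97*(-3 - 3 - 3025/9409)/55 + 37215 = (97/55)*(-59479/9409) + 37215 = -59479/5335 + 37215 = 198482546/5335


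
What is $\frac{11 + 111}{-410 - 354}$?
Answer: $- \frac{61}{382} \approx -0.15969$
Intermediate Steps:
$\frac{11 + 111}{-410 - 354} = \frac{122}{-764} = 122 \left(- \frac{1}{764}\right) = - \frac{61}{382}$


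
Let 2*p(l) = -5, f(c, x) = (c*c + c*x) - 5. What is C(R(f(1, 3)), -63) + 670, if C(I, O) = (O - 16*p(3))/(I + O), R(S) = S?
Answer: 42903/64 ≈ 670.36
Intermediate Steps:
f(c, x) = -5 + c² + c*x (f(c, x) = (c² + c*x) - 5 = -5 + c² + c*x)
p(l) = -5/2 (p(l) = (½)*(-5) = -5/2)
C(I, O) = (40 + O)/(I + O) (C(I, O) = (O - 16*(-5/2))/(I + O) = (O + 40)/(I + O) = (40 + O)/(I + O))
C(R(f(1, 3)), -63) + 670 = (40 - 63)/((-5 + 1² + 1*3) - 63) + 670 = -23/((-5 + 1 + 3) - 63) + 670 = -23/(-1 - 63) + 670 = -23/(-64) + 670 = -1/64*(-23) + 670 = 23/64 + 670 = 42903/64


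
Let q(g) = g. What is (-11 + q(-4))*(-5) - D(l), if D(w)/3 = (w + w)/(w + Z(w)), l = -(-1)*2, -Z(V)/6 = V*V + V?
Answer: 1281/17 ≈ 75.353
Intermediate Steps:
Z(V) = -6*V - 6*V**2 (Z(V) = -6*(V*V + V) = -6*(V**2 + V) = -6*(V + V**2) = -6*V - 6*V**2)
l = 2 (l = -1*(-2) = 2)
D(w) = 6*w/(w - 6*w*(1 + w)) (D(w) = 3*((w + w)/(w - 6*w*(1 + w))) = 3*((2*w)/(w - 6*w*(1 + w))) = 3*(2*w/(w - 6*w*(1 + w))) = 6*w/(w - 6*w*(1 + w)))
(-11 + q(-4))*(-5) - D(l) = (-11 - 4)*(-5) - (-6)/(5 + 6*2) = -15*(-5) - (-6)/(5 + 12) = 75 - (-6)/17 = 75 - 1*(-6/17) = 75 + 6/17 = 1281/17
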